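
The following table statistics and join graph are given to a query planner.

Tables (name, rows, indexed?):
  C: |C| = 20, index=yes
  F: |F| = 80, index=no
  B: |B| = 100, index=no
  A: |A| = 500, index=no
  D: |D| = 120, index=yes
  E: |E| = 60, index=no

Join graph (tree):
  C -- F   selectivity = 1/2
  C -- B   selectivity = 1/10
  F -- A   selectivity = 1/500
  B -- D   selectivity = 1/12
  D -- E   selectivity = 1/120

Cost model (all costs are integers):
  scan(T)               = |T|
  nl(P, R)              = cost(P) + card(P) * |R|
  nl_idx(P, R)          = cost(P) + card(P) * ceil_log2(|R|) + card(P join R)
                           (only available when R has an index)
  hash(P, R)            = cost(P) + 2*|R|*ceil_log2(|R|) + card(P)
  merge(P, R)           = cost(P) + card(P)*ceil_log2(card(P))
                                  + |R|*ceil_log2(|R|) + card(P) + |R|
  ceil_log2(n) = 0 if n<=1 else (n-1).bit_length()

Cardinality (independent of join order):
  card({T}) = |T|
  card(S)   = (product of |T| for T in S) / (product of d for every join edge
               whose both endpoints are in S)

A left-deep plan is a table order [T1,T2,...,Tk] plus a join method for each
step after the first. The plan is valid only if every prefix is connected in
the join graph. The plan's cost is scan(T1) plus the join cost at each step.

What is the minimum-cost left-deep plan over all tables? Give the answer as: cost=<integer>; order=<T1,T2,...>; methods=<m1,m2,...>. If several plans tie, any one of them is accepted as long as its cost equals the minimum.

Selinger DP (subsets sized 1..n):
  {C}: scan cost=20, card=20
  {F}: scan cost=80, card=80
  {B}: scan cost=100, card=100
  {A}: scan cost=500, card=500
  {D}: scan cost=120, card=120
  {E}: scan cost=60, card=60
  {CF}: card=800; try (C,hash)→360, (F,merge)→780, (C,merge)→840, (F,hash)→1160, (C,nl_idx)→1280, (F,nl)→1620 …(+1); best=360 via (C,hash)
  {BC}: card=200; try (C,hash)→400, (C,nl_idx)→800, (B,merge)→940, (C,merge)→1020, (B,hash)→1440, (B,nl)→2020 …(+1); best=400 via (C,hash)
  {AF}: card=80; try (F,hash)→2120, (A,merge)→5720, (F,merge)→6140, (A,hash)→9160, (A,nl)→40080, (F,nl)→40500; best=2120 via (F,hash)
  {BD}: card=1000; try (B,hash)→1640, (D,nl_idx)→1800, (D,merge)→1860, (D,hash)→1880, (B,merge)→1880, (D,nl)→12100 …(+1); best=1640 via (B,hash)
  {DE}: card=60; try (D,nl_idx)→540, (E,hash)→960, (D,merge)→1440, (E,merge)→1500, (D,hash)→1800, (D,nl)→7260 …(+1); best=540 via (D,nl_idx)
  {BCF}: card=8000; try (F,hash)→1720, (B,hash)→2560, (F,merge)→2840, (B,merge)→9960, (F,nl)→16400, (B,nl)→80360; best=1720 via (F,hash)
  {ACF}: card=800; try (C,hash)→2400, (C,merge)→2880, (C,nl_idx)→3320, (C,nl)→3720, (A,hash)→10160, (A,merge)→14160 …(+1); best=2400 via (C,hash)
  {BCD}: card=2000; try (D,hash)→2280, (C,hash)→2840, (D,merge)→3160, (D,nl_idx)→3800, (C,nl_idx)→8640, (C,merge)→12760 …(+2); best=2280 via (D,hash)
  {BDE}: card=500; try (B,merge)→1760, (B,hash)→2000, (E,hash)→3360, (B,nl)→6540, (E,merge)→13060, (E,nl)→61640; best=1760 via (B,merge)
  {ABCF}: card=8000; try (B,hash)→4600, (B,merge)→12000, (A,hash)→18720, (B,nl)→82400, (A,merge)→118720, (A,nl)→4001720; best=4600 via (B,hash)
  {BCDF}: card=80000; try (F,hash)→5400, (D,hash)→11400, (F,merge)→26920, (D,merge)→114680, (D,nl_idx)→137720, (F,nl)→162280 …(+1); best=5400 via (F,hash)
  {BCDE}: card=1000; try (C,hash)→2460, (E,hash)→5000, (C,nl_idx)→5260, (C,merge)→6880, (C,nl)→11760, (E,merge)→26700 …(+1); best=2460 via (C,hash)
  {ABCDF}: card=80000; try (D,hash)→14280, (A,hash)→94400, (D,merge)→117560, (D,nl_idx)→140600, (D,nl)→964600, (A,merge)→1450400 …(+1); best=14280 via (D,hash)
  {BCDEF}: card=40000; try (F,hash)→4580, (F,merge)→14100, (F,nl)→82460, (E,hash)→86120, (E,merge)→1445820, (E,nl)→4805400; best=4580 via (F,hash)
  {ABCDEF}: card=40000; try (A,hash)→53580, (E,hash)→95000, (A,merge)→689580, (E,merge)→1454700, (E,nl)→4814280, (A,nl)→20004580; best=53580 via (A,hash)

cost=53580; order=E,D,B,C,F,A; methods=nl_idx,merge,hash,hash,hash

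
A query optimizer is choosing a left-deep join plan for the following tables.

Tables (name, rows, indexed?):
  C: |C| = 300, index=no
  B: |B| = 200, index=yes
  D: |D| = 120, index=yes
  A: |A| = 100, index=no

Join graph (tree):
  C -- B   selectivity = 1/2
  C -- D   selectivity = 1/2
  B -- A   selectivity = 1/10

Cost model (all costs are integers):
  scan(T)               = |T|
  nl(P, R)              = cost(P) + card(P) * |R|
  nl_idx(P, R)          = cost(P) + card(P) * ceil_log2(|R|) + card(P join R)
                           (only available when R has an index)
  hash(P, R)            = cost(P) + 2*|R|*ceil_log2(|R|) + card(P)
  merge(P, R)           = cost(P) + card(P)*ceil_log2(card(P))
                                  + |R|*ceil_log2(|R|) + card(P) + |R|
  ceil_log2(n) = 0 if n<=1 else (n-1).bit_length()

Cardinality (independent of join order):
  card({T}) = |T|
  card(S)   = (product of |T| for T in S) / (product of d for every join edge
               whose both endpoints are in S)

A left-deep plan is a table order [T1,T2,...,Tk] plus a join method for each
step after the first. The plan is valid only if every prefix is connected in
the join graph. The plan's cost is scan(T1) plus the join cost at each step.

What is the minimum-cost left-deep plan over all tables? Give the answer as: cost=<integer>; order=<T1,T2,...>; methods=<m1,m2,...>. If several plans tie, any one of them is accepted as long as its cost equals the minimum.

cost=310880; order=B,A,C,D; methods=hash,hash,hash

Selinger DP (subsets sized 1..n):
  {C}: scan cost=300, card=300
  {B}: scan cost=200, card=200
  {D}: scan cost=120, card=120
  {A}: scan cost=100, card=100
  {BC}: card=30000; try (B,hash)→3800, (C,merge)→5000, (B,merge)→5100, (C,hash)→5800, (B,nl_idx)→32700, (C,nl)→60200 …(+1); best=3800 via (B,hash)
  {CD}: card=18000; try (D,hash)→2280, (C,merge)→4080, (D,merge)→4260, (C,hash)→5640, (D,nl_idx)→20400, (C,nl)→36120 …(+1); best=2280 via (D,hash)
  {AB}: card=2000; try (A,hash)→1800, (B,merge)→2700, (A,merge)→2800, (B,nl_idx)→2900, (B,hash)→3400, (B,nl)→20100 …(+1); best=1800 via (A,hash)
  {BCD}: card=1800000; try (B,hash)→23480, (D,hash)→35480, (B,merge)→292080, (D,merge)→484760, (B,nl_idx)→1946280, (D,nl_idx)→2013800 …(+2); best=23480 via (B,hash)
  {ABC}: card=300000; try (C,hash)→9200, (C,merge)→28800, (A,hash)→35200, (A,merge)→484600, (C,nl)→601800, (A,nl)→3003800; best=9200 via (C,hash)
  {ABCD}: card=18000000; try (D,hash)→310880, (A,hash)→1824880, (D,merge)→6010160, (D,nl_idx)→20109200, (D,nl)→36009200, (A,merge)→39624280 …(+1); best=310880 via (D,hash)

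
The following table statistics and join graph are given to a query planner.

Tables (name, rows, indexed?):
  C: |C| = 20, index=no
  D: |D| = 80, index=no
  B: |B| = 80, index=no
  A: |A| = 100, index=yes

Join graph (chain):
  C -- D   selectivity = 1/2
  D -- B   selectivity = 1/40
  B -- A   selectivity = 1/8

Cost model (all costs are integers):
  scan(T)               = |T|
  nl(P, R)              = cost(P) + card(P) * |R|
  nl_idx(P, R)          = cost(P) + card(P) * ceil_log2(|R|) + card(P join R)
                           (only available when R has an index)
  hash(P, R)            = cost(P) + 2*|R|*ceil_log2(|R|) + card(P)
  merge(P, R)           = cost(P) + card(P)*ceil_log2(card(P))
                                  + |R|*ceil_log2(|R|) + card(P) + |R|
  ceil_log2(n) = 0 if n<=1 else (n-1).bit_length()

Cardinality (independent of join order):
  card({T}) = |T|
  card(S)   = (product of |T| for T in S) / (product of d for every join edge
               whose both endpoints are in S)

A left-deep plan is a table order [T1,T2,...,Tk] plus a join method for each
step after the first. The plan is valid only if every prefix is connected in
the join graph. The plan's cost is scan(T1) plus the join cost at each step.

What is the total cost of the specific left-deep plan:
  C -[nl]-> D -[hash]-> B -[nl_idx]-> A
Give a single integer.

34740

step 1: scan C: cost=20, card=20
step 2: join D via nl
    card(P join D) = 20*80/(2) = 800
    cost = 20 + 20*80 = 1620
step 3: join B via hash
    card(P join B) = 800*80/(40) = 1600
    cost = 1620 + 2*80*7 + 800 = 3540
step 4: join A via nl_idx
    card(P join A) = 1600*100/(8) = 20000
    cost = 3540 + 1600*7 + 20000 = 34740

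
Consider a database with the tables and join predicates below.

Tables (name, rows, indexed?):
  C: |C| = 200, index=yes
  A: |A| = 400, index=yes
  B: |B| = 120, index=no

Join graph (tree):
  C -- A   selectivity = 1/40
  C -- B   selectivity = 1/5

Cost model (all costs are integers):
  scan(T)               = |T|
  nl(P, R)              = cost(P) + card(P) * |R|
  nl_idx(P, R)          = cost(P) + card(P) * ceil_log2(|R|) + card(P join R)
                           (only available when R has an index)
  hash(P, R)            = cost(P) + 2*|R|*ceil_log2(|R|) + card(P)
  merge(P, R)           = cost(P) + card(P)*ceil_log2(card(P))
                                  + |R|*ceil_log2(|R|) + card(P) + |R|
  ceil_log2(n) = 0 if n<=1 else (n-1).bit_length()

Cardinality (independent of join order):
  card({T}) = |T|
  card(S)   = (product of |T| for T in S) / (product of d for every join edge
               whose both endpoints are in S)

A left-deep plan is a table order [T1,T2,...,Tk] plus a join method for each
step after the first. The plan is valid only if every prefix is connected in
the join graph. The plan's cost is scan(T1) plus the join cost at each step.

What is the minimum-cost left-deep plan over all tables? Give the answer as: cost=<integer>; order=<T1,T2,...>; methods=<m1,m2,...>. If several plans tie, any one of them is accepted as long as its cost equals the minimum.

cost=7680; order=A,C,B; methods=hash,hash

Selinger DP (subsets sized 1..n):
  {C}: scan cost=200, card=200
  {A}: scan cost=400, card=400
  {B}: scan cost=120, card=120
  {AC}: card=2000; try (C,hash)→4000, (A,nl_idx)→4000, (C,nl_idx)→5600, (A,merge)→6000, (C,merge)→6200, (A,hash)→7600 …(+2); best=4000 via (C,hash)
  {BC}: card=4800; try (B,hash)→2080, (C,merge)→2880, (B,merge)→2960, (C,hash)→3440, (C,nl_idx)→5880, (C,nl)→24120 …(+1); best=2080 via (B,hash)
  {ABC}: card=48000; try (B,hash)→7680, (A,hash)→14080, (B,merge)→28960, (A,merge)→73280, (A,nl_idx)→93280, (B,nl)→244000 …(+1); best=7680 via (B,hash)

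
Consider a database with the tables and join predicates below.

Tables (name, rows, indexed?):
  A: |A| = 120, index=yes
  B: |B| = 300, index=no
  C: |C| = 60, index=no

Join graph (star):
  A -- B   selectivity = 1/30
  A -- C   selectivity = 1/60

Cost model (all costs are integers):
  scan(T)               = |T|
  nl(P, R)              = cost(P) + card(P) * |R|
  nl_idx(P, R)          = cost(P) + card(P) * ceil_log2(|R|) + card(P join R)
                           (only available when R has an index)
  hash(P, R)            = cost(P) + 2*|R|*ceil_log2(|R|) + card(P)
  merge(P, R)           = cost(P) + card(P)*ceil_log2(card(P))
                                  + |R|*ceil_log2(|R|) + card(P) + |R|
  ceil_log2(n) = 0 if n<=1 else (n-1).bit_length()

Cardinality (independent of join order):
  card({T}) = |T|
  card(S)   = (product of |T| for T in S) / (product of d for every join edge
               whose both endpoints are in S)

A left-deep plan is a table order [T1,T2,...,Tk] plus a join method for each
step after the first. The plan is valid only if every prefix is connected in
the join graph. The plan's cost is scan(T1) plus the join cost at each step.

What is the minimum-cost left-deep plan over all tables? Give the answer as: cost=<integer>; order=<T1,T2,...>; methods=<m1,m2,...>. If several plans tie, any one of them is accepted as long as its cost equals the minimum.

Selinger DP (subsets sized 1..n):
  {A}: scan cost=120, card=120
  {B}: scan cost=300, card=300
  {C}: scan cost=60, card=60
  {AB}: card=1200; try (A,hash)→2280, (A,nl_idx)→3600, (B,merge)→4080, (A,merge)→4260, (B,hash)→5640, (B,nl)→36120 …(+1); best=2280 via (A,hash)
  {AC}: card=120; try (A,nl_idx)→600, (C,hash)→960, (A,merge)→1440, (C,merge)→1500, (A,hash)→1800, (A,nl)→7260 …(+1); best=600 via (A,nl_idx)
  {ABC}: card=1200; try (C,hash)→4200, (B,merge)→4560, (B,hash)→6120, (C,merge)→17100, (B,nl)→36600, (C,nl)→74280; best=4200 via (C,hash)

cost=4200; order=B,A,C; methods=hash,hash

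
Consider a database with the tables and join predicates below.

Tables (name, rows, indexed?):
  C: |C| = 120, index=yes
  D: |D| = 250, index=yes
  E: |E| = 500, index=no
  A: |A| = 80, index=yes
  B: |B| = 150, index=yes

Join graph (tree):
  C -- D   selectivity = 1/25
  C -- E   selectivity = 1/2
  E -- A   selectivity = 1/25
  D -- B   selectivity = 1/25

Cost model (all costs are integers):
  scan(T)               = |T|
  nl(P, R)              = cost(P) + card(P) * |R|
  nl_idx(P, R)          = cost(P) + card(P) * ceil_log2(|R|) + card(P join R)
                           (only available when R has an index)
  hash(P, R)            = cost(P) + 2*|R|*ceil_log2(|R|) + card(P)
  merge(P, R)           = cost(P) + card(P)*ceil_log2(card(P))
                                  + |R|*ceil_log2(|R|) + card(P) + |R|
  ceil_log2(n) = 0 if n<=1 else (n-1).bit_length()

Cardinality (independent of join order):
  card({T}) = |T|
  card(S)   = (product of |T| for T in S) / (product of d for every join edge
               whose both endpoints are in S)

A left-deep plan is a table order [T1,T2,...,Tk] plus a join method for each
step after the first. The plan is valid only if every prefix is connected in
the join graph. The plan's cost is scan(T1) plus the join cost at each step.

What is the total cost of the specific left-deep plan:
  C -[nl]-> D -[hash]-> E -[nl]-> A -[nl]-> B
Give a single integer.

step 1: scan C: cost=120, card=120
step 2: join D via nl
    card(P join D) = 120*250/(25) = 1200
    cost = 120 + 120*250 = 30120
step 3: join E via hash
    card(P join E) = 1200*500/(2) = 300000
    cost = 30120 + 2*500*9 + 1200 = 40320
step 4: join A via nl
    card(P join A) = 300000*80/(25) = 960000
    cost = 40320 + 300000*80 = 24040320
step 5: join B via nl
    card(P join B) = 960000*150/(25) = 5760000
    cost = 24040320 + 960000*150 = 168040320

168040320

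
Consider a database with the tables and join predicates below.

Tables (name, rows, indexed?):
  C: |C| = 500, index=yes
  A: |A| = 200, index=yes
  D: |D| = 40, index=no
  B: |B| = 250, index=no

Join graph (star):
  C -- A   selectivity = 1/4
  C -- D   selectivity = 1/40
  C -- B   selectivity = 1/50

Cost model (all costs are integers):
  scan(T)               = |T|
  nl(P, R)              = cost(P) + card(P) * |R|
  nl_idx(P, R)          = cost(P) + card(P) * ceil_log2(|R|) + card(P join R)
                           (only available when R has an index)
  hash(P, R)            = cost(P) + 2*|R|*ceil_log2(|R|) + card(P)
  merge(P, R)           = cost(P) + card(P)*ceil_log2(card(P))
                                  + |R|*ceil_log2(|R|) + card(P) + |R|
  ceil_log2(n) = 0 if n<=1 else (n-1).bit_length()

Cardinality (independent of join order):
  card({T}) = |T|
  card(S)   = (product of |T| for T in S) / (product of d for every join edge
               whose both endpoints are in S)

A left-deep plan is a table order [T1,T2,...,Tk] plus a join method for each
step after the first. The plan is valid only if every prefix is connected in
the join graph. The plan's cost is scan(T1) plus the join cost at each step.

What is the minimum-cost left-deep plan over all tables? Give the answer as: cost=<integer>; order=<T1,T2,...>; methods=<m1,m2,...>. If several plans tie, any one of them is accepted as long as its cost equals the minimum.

cost=11100; order=D,C,B,A; methods=nl_idx,hash,hash

Selinger DP (subsets sized 1..n):
  {C}: scan cost=500, card=500
  {A}: scan cost=200, card=200
  {D}: scan cost=40, card=40
  {B}: scan cost=250, card=250
  {AC}: card=25000; try (A,hash)→4200, (C,merge)→7000, (A,merge)→7300, (C,hash)→9400, (C,nl_idx)→27000, (A,nl_idx)→29500 …(+2); best=4200 via (A,hash)
  {CD}: card=500; try (C,nl_idx)→900, (D,hash)→1480, (C,merge)→5320, (D,merge)→5780, (C,hash)→9080, (C,nl)→20040 …(+1); best=900 via (C,nl_idx)
  {BC}: card=2500; try (C,nl_idx)→5000, (B,hash)→5000, (C,merge)→7500, (B,merge)→7750, (C,hash)→9500, (C,nl)→125250 …(+1); best=5000 via (C,nl_idx)
  {ACD}: card=25000; try (A,hash)→4600, (A,merge)→7700, (D,hash)→29680, (A,nl_idx)→29900, (A,nl)→100900, (D,merge)→404480 …(+1); best=4600 via (A,hash)
  {ABC}: card=125000; try (A,hash)→10700, (B,hash)→33200, (A,merge)→39300, (A,nl_idx)→150000, (B,merge)→406450, (A,nl)→505000 …(+1); best=10700 via (A,hash)
  {BCD}: card=2500; try (B,hash)→5400, (D,hash)→7980, (B,merge)→8150, (D,merge)→37780, (D,nl)→105000, (B,nl)→125900; best=5400 via (B,hash)
  {ABCD}: card=125000; try (A,hash)→11100, (B,hash)→33600, (A,merge)→39700, (D,hash)→136180, (A,nl_idx)→150400, (B,merge)→406850 …(+4); best=11100 via (A,hash)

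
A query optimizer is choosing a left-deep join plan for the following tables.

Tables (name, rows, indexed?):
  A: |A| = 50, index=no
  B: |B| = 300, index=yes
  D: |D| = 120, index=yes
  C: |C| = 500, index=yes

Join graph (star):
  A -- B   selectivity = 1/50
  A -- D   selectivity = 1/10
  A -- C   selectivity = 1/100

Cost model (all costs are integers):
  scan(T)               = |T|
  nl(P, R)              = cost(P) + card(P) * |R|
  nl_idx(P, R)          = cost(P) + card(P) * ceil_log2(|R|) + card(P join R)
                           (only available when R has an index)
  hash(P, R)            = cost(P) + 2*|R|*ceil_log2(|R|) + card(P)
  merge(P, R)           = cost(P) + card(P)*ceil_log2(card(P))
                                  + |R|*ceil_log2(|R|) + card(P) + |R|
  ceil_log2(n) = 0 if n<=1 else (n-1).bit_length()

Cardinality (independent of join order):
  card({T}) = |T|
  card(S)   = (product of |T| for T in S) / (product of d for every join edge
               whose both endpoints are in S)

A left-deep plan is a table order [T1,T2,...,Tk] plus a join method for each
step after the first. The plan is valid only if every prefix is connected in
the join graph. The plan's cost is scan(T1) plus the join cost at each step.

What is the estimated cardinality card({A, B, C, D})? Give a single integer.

Tables in S: A(50), B(300), C(500), D(120)
Edges inside S: A-B(d=50), A-D(d=10), A-C(d=100)
numerator = 50 * 300 * 500 * 120 = 900000000
denominator = 50 * 10 * 100 = 50000
card(S) = 900000000 / 50000 = 18000

18000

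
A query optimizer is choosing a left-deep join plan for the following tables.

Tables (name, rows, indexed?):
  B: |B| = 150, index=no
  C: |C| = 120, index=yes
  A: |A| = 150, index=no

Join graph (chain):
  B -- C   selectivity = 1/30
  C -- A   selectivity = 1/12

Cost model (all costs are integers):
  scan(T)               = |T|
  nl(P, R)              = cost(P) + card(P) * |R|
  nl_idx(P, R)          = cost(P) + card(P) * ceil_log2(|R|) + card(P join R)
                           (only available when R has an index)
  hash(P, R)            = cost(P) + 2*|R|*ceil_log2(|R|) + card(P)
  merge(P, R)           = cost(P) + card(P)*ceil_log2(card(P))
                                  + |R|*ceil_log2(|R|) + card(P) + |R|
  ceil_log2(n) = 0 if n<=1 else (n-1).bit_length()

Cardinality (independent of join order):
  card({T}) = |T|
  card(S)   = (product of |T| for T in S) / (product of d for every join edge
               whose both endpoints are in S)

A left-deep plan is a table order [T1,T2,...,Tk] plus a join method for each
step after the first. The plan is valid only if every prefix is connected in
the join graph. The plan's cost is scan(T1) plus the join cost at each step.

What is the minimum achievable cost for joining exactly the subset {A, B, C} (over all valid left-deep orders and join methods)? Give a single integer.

4800

Selinger DP over subsets of {A,B,C}:
  {B}: scan cost=150, card=150
  {C}: scan cost=120, card=120
  {A}: scan cost=150, card=150
  {BC}: card=600; try (C,nl_idx)→1800, (C,hash)→1980, (B,merge)→2430, (C,merge)→2460, (B,hash)→2640, (B,nl)→18120 …(+1); best=1800 via (C,nl_idx)
  {AC}: card=1500; try (C,hash)→1980, (A,merge)→2430, (C,merge)→2460, (A,hash)→2640, (C,nl_idx)→2700, (A,nl)→18120 …(+1); best=1980 via (C,hash)
  {ABC}: card=7500; try (A,hash)→4800, (B,hash)→5880, (A,merge)→9750, (B,merge)→21330, (A,nl)→91800, (B,nl)→226980; best=4800 via (A,hash)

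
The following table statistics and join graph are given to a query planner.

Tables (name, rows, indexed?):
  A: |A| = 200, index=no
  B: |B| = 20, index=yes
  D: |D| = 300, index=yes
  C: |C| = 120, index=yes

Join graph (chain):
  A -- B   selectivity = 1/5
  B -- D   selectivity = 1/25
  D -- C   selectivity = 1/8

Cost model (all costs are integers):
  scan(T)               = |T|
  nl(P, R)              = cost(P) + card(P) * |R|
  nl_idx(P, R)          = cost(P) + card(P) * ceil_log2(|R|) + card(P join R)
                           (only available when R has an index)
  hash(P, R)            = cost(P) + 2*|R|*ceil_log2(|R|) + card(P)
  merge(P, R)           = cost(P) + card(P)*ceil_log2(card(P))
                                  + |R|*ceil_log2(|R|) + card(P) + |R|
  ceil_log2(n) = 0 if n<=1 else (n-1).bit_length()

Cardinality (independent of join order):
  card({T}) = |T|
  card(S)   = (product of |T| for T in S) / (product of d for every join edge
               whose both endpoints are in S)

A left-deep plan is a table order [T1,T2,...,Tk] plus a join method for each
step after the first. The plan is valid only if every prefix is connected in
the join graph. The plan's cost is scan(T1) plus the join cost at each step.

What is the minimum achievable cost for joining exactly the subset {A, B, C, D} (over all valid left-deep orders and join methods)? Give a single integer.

Selinger DP over subsets of {A,B,C,D}:
  {A}: scan cost=200, card=200
  {B}: scan cost=20, card=20
  {D}: scan cost=300, card=300
  {C}: scan cost=120, card=120
  {AB}: card=800; try (B,hash)→600, (A,merge)→1940, (B,nl_idx)→2000, (B,merge)→2120, (A,hash)→3240, (A,nl)→4020 …(+1); best=600 via (B,hash)
  {BD}: card=240; try (D,nl_idx)→440, (B,hash)→800, (B,nl_idx)→2040, (D,merge)→3140, (B,merge)→3420, (D,hash)→5440 …(+2); best=440 via (D,nl_idx)
  {CD}: card=4500; try (C,hash)→2280, (D,merge)→4080, (C,merge)→4260, (D,hash)→5640, (D,nl_idx)→5700, (C,nl_idx)→6900 …(+2); best=2280 via (C,hash)
  {ABD}: card=9600; try (A,hash)→3880, (A,merge)→4400, (D,hash)→6800, (D,merge)→12400, (D,nl_idx)→17400, (A,nl)→48440 …(+1); best=3880 via (A,hash)
  {BCD}: card=3600; try (C,hash)→2360, (C,merge)→3560, (C,nl_idx)→5720, (B,hash)→6980, (B,nl_idx)→28380, (C,nl)→29240 …(+2); best=2360 via (C,hash)
  {ABCD}: card=144000; try (A,hash)→9160, (C,hash)→15160, (A,merge)→50960, (C,merge)→148840, (C,nl_idx)→215080, (A,nl)→722360 …(+1); best=9160 via (A,hash)

9160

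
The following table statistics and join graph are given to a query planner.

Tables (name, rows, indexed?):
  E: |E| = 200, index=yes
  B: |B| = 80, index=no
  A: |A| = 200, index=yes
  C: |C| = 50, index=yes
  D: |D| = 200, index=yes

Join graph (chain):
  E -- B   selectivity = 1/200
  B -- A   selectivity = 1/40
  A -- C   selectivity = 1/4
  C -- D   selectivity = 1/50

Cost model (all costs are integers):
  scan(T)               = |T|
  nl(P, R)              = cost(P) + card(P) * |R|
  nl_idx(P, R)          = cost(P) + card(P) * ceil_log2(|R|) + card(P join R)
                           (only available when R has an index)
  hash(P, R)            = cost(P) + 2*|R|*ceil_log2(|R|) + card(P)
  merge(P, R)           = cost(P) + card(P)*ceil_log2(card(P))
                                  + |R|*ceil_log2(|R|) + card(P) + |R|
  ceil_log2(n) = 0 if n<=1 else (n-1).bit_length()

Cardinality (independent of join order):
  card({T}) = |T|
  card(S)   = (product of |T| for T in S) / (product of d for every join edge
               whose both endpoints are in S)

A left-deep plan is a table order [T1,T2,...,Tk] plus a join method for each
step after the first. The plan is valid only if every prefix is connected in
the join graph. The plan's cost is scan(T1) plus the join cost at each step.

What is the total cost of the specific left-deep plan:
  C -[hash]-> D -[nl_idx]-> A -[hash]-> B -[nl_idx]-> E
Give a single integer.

step 1: scan C: cost=50, card=50
step 2: join D via hash
    card(P join D) = 50*200/(50) = 200
    cost = 50 + 2*200*8 + 50 = 3300
step 3: join A via nl_idx
    card(P join A) = 200*200/(4) = 10000
    cost = 3300 + 200*8 + 10000 = 14900
step 4: join B via hash
    card(P join B) = 10000*80/(40) = 20000
    cost = 14900 + 2*80*7 + 10000 = 26020
step 5: join E via nl_idx
    card(P join E) = 20000*200/(200) = 20000
    cost = 26020 + 20000*8 + 20000 = 206020

206020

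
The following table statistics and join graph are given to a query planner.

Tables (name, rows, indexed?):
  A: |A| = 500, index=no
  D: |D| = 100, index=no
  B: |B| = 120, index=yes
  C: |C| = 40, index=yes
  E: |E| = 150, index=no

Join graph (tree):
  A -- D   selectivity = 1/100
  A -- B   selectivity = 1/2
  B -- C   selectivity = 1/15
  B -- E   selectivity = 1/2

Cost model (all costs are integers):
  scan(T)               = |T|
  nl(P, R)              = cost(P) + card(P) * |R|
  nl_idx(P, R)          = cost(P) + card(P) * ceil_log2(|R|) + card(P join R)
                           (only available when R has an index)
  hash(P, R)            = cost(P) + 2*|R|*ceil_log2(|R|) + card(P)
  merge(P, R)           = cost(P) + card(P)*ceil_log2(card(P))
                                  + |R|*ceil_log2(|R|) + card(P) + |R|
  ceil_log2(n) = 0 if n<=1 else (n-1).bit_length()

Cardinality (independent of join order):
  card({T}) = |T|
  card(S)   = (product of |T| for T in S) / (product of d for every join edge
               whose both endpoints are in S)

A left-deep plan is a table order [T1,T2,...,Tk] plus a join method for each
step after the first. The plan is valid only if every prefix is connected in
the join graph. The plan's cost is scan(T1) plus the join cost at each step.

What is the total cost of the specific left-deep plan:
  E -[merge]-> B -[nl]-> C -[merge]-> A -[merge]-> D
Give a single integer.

step 1: scan E: cost=150, card=150
step 2: join B via merge
    card(P join B) = 150*120/(2) = 9000
    cost = 150 + 150*8 + 120*7 + 150 + 120 = 2460
step 3: join C via nl
    card(P join C) = 9000*40/(15) = 24000
    cost = 2460 + 9000*40 = 362460
step 4: join A via merge
    card(P join A) = 24000*500/(2) = 6000000
    cost = 362460 + 24000*15 + 500*9 + 24000 + 500 = 751460
step 5: join D via merge
    card(P join D) = 6000000*100/(100) = 6000000
    cost = 751460 + 6000000*23 + 100*7 + 6000000 + 100 = 144752260

144752260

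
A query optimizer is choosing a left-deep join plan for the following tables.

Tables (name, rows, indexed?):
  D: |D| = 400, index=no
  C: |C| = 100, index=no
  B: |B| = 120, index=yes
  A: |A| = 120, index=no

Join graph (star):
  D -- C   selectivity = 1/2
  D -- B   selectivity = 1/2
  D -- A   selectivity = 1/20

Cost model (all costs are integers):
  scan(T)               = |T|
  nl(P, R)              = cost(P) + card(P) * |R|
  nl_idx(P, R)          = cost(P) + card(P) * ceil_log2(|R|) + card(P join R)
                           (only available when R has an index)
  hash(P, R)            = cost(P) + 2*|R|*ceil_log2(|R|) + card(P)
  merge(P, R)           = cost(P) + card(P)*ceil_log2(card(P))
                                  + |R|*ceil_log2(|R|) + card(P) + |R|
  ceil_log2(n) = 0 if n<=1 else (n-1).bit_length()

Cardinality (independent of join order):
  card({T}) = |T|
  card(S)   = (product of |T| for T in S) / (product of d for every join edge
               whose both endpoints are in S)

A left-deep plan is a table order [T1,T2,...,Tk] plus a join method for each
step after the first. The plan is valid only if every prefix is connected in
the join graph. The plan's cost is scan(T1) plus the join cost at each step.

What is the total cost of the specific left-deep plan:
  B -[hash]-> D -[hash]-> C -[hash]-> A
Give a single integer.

step 1: scan B: cost=120, card=120
step 2: join D via hash
    card(P join D) = 120*400/(2) = 24000
    cost = 120 + 2*400*9 + 120 = 7440
step 3: join C via hash
    card(P join C) = 24000*100/(2) = 1200000
    cost = 7440 + 2*100*7 + 24000 = 32840
step 4: join A via hash
    card(P join A) = 1200000*120/(20) = 7200000
    cost = 32840 + 2*120*7 + 1200000 = 1234520

1234520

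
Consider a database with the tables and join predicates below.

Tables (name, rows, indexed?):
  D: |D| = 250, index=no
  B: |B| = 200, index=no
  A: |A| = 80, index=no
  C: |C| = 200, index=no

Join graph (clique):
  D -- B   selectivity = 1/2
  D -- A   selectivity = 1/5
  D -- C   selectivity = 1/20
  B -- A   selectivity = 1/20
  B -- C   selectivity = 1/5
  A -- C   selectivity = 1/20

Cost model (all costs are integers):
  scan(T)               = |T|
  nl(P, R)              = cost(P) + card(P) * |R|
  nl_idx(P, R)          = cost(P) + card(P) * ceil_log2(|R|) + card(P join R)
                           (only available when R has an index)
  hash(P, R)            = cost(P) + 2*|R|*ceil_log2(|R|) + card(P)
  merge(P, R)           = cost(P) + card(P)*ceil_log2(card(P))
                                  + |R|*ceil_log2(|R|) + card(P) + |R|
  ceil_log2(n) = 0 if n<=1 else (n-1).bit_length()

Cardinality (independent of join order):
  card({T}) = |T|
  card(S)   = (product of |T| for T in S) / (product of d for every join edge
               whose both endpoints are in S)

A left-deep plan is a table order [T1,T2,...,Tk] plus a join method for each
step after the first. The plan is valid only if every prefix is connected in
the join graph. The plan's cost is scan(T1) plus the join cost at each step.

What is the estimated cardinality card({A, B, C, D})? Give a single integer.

Tables in S: A(80), B(200), C(200), D(250)
Edges inside S: D-B(d=2), D-A(d=5), D-C(d=20), B-A(d=20), B-C(d=5), A-C(d=20)
numerator = 80 * 200 * 200 * 250 = 800000000
denominator = 2 * 5 * 20 * 20 * 5 * 20 = 400000
card(S) = 800000000 / 400000 = 2000

2000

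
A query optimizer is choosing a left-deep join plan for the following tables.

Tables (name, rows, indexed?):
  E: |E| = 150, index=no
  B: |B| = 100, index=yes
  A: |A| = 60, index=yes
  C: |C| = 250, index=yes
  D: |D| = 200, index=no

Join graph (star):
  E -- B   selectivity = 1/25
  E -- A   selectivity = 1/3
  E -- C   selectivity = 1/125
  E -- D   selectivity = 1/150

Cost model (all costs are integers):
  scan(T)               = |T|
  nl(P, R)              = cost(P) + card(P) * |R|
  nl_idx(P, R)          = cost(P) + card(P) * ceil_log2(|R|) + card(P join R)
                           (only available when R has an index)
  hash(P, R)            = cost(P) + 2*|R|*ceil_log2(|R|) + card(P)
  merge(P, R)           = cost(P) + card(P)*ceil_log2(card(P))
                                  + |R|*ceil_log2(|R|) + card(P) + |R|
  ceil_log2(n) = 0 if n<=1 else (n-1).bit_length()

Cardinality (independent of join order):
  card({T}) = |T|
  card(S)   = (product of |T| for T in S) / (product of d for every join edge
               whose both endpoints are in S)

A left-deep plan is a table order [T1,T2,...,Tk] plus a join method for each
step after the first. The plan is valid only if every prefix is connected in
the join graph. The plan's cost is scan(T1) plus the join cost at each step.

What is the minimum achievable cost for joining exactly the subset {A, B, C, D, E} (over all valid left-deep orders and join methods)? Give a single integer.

8920

Selinger DP over subsets of {A,B,C,D,E}:
  {E}: scan cost=150, card=150
  {B}: scan cost=100, card=100
  {A}: scan cost=60, card=60
  {C}: scan cost=250, card=250
  {D}: scan cost=200, card=200
  {BE}: card=600; try (B,hash)→1700, (B,nl_idx)→1800, (E,merge)→2250, (B,merge)→2300, (E,hash)→2600, (E,nl)→15100 …(+1); best=1700 via (B,hash)
  {AE}: card=3000; try (A,hash)→1020, (E,merge)→1830, (A,merge)→1920, (E,hash)→2520, (A,nl_idx)→4050, (E,nl)→9060 …(+1); best=1020 via (A,hash)
  {CE}: card=300; try (C,nl_idx)→1650, (E,hash)→2900, (C,merge)→3750, (E,merge)→3850, (C,hash)→4300, (C,nl)→37650 …(+1); best=1650 via (C,nl_idx)
  {DE}: card=200; try (E,hash)→2800, (D,merge)→3300, (E,merge)→3350, (D,hash)→3500, (D,nl)→30150, (E,nl)→30200; best=2800 via (E,hash)
  {ABE}: card=12000; try (A,hash)→3020, (B,hash)→5420, (A,merge)→8720, (A,nl_idx)→17300, (B,nl_idx)→34020, (A,nl)→37700 …(+2); best=3020 via (A,hash)
  {BCE}: card=1200; try (B,hash)→3350, (B,nl_idx)→4950, (B,merge)→5450, (C,hash)→6300, (C,nl_idx)→7700, (C,merge)→10550 …(+2); best=3350 via (B,hash)
  {BDE}: card=800; try (B,hash)→4400, (B,nl_idx)→5000, (B,merge)→5400, (D,hash)→5500, (D,merge)→10100, (B,nl)→22800 …(+1); best=4400 via (B,hash)
  {ACE}: card=6000; try (A,hash)→2670, (A,merge)→5070, (C,hash)→8020, (A,nl_idx)→9450, (A,nl)→19650, (C,nl_idx)→31020 …(+2); best=2670 via (A,hash)
  {ADE}: card=4000; try (A,hash)→3720, (A,merge)→5020, (D,hash)→7220, (A,nl_idx)→8000, (A,nl)→14800, (D,merge)→41820 …(+1); best=3720 via (A,hash)
  {CDE}: card=400; try (C,nl_idx)→4800, (D,hash)→5150, (D,merge)→6450, (C,merge)→6850, (C,hash)→7000, (C,nl)→52800 …(+1); best=4800 via (C,nl_idx)
  {ABCE}: card=24000; try (A,hash)→5270, (B,hash)→10070, (A,merge)→18170, (C,hash)→19020, (A,nl_idx)→34550, (B,nl_idx)→68670 …(+6); best=5270 via (A,hash)
  {ABDE}: card=16000; try (A,hash)→5920, (B,hash)→9120, (A,merge)→13620, (D,hash)→18220, (A,nl_idx)→25200, (B,nl_idx)→47720 …(+5); best=5920 via (A,hash)
  {BCDE}: card=1600; try (B,hash)→6600, (D,hash)→7750, (C,hash)→9200, (B,nl_idx)→9200, (B,merge)→9600, (C,nl_idx)→12400 …(+5); best=6600 via (B,hash)
  {ACDE}: card=8000; try (A,hash)→5920, (A,merge)→9220, (C,hash)→11720, (D,hash)→11870, (A,nl_idx)→15200, (A,nl)→28800 …(+5); best=5920 via (A,hash)
  {ABCDE}: card=32000; try (A,hash)→8920, (B,hash)→15320, (C,hash)→25920, (A,merge)→26220, (D,hash)→32470, (A,nl_idx)→48200 …(+9); best=8920 via (A,hash)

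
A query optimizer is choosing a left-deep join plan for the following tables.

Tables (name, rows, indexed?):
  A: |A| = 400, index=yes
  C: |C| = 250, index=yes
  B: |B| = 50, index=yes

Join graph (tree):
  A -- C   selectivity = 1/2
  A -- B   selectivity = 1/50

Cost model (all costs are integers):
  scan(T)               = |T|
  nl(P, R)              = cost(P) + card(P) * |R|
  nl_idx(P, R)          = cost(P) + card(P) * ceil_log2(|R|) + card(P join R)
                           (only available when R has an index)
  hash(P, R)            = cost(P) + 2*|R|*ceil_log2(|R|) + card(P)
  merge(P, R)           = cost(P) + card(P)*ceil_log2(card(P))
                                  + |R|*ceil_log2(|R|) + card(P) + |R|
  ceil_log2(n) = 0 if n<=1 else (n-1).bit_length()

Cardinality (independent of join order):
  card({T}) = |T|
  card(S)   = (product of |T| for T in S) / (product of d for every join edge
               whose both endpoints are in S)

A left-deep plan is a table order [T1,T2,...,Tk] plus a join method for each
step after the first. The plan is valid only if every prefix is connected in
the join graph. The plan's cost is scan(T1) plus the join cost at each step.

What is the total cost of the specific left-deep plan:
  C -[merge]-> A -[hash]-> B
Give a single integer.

57100

step 1: scan C: cost=250, card=250
step 2: join A via merge
    card(P join A) = 250*400/(2) = 50000
    cost = 250 + 250*8 + 400*9 + 250 + 400 = 6500
step 3: join B via hash
    card(P join B) = 50000*50/(50) = 50000
    cost = 6500 + 2*50*6 + 50000 = 57100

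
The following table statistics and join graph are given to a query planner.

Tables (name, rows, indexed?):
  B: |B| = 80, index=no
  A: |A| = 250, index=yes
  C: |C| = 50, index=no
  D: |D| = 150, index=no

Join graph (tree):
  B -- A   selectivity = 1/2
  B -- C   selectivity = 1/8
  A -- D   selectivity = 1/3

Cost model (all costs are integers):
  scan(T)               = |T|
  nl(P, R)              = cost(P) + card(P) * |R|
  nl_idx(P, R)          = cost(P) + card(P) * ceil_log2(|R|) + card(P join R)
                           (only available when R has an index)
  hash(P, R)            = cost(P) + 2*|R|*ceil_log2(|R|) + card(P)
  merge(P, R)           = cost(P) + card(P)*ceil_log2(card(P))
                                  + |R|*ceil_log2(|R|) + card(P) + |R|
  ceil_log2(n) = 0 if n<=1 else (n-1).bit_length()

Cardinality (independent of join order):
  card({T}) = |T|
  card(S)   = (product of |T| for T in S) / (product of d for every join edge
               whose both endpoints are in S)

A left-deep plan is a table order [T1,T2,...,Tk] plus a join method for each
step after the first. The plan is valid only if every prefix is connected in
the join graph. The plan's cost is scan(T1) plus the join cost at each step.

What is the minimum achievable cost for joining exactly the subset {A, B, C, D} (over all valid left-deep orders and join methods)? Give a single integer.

Selinger DP over subsets of {A,B,C,D}:
  {B}: scan cost=80, card=80
  {A}: scan cost=250, card=250
  {C}: scan cost=50, card=50
  {D}: scan cost=150, card=150
  {AB}: card=10000; try (B,hash)→1620, (A,merge)→2970, (B,merge)→3140, (A,hash)→4160, (A,nl_idx)→10720, (A,nl)→20080 …(+1); best=1620 via (B,hash)
  {BC}: card=500; try (C,hash)→760, (B,merge)→1040, (C,merge)→1070, (B,hash)→1220, (B,nl)→4050, (C,nl)→4080; best=760 via (C,hash)
  {AD}: card=12500; try (D,hash)→2900, (A,merge)→3750, (D,merge)→3850, (A,hash)→4300, (A,nl_idx)→13850, (A,nl)→37650 …(+1); best=2900 via (D,hash)
  {ABC}: card=62500; try (A,hash)→5260, (A,merge)→8010, (C,hash)→12220, (A,nl_idx)→67260, (A,nl)→125760, (C,merge)→151970 …(+1); best=5260 via (A,hash)
  {ABD}: card=500000; try (D,hash)→14020, (B,hash)→16520, (D,merge)→152970, (B,merge)→191040, (B,nl)→1002900, (D,nl)→1501620; best=14020 via (D,hash)
  {ABCD}: card=3125000; try (D,hash)→70160, (C,hash)→514620, (D,merge)→1069110, (D,nl)→9380260, (C,merge)→10014370, (C,nl)→25014020; best=70160 via (D,hash)

70160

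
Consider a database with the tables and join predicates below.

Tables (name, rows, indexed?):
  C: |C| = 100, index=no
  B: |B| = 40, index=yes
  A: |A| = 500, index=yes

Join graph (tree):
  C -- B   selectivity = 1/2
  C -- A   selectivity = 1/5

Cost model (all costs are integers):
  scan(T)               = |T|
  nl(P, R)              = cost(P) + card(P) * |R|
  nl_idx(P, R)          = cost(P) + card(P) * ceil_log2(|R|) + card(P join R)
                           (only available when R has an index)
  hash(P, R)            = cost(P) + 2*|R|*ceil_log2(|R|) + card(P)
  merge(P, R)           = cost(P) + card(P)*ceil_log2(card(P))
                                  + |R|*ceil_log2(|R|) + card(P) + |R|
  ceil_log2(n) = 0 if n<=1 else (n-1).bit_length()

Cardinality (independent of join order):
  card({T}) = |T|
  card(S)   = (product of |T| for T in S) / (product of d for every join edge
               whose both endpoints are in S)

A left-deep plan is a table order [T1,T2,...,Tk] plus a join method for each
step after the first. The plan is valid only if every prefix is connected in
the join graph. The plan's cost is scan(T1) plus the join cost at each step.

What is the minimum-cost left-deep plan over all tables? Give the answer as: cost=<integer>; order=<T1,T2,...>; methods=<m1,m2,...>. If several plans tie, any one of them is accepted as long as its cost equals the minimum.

Selinger DP (subsets sized 1..n):
  {C}: scan cost=100, card=100
  {B}: scan cost=40, card=40
  {A}: scan cost=500, card=500
  {BC}: card=2000; try (B,hash)→680, (C,merge)→1120, (B,merge)→1180, (C,hash)→1480, (B,nl_idx)→2700, (C,nl)→4040 …(+1); best=680 via (B,hash)
  {AC}: card=10000; try (C,hash)→2400, (A,merge)→5900, (C,merge)→6300, (A,hash)→9200, (A,nl_idx)→11000, (A,nl)→50100 …(+1); best=2400 via (C,hash)
  {ABC}: card=200000; try (A,hash)→11680, (B,hash)→12880, (A,merge)→29680, (B,merge)→152680, (A,nl_idx)→218680, (B,nl_idx)→262400 …(+2); best=11680 via (A,hash)

cost=11680; order=C,B,A; methods=hash,hash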